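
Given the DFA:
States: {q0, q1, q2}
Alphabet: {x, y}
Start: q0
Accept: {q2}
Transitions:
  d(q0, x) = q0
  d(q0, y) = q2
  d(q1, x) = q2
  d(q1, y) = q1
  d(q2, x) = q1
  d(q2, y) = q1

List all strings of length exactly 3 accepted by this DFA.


All strings of length 3: 8 total
Accepted: 3

"xxy", "yxx", "yyx"


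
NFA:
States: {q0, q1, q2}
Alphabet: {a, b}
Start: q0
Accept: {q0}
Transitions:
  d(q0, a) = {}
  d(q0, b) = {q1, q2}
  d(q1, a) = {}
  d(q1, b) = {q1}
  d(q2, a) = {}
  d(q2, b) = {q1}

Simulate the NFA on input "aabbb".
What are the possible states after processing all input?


Start: {q0}
  --a--> {}
  --a--> {}
  --b--> {}
  --b--> {}
  --b--> {}

{} (empty set, no valid transitions)


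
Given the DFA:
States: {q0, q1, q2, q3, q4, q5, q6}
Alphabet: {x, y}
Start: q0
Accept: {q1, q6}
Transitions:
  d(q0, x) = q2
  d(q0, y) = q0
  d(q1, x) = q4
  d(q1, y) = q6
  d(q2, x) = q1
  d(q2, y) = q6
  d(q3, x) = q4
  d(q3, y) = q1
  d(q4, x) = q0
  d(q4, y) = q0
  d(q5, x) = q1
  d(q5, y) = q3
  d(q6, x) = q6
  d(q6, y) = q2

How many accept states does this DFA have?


Accept states listed: {q1, q6}
Counting: q1(1) q6(2)

2


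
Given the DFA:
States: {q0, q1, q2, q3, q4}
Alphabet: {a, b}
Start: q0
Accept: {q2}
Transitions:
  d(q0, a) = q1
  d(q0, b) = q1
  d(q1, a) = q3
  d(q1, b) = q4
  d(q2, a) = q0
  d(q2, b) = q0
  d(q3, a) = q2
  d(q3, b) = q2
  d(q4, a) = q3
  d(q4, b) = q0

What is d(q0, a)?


Looking up transition d(q0, a)

q1


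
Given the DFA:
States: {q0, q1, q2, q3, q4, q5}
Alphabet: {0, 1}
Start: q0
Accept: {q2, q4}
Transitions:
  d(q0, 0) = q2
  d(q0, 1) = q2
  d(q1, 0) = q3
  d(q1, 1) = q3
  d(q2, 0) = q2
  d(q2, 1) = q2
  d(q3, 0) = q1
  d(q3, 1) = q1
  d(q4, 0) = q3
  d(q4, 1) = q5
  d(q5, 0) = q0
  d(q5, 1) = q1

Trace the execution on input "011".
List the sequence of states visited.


Input: 011
d(q0, 0) = q2
d(q2, 1) = q2
d(q2, 1) = q2


q0 -> q2 -> q2 -> q2


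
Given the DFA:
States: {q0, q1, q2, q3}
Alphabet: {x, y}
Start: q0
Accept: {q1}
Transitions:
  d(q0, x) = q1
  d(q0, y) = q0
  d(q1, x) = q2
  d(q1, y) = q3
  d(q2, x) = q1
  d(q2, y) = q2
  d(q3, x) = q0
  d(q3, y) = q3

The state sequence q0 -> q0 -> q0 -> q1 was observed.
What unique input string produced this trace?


Trace back each transition to find the symbol:
  q0 --[y]--> q0
  q0 --[y]--> q0
  q0 --[x]--> q1

"yyx"


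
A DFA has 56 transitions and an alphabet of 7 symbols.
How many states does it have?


Each state has exactly one transition per symbol.
states = transitions / |alphabet| = 56 / 7 = 8

8


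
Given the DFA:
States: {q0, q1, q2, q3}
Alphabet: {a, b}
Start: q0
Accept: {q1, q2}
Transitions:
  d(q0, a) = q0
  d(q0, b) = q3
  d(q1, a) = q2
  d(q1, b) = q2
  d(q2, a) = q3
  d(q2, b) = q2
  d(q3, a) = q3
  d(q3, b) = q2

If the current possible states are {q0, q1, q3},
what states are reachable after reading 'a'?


Apply transition on 'a' from each current state:
  d(q0, a) = q0
  d(q1, a) = q2
  d(q3, a) = q3

{q0, q2, q3}


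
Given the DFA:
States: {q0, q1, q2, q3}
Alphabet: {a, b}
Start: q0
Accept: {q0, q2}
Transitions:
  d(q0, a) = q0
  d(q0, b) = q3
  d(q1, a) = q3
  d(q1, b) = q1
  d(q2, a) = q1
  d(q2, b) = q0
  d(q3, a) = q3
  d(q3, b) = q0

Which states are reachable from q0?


BFS from q0:
  layer 0: {q0}
  layer 1: {q3}

{q0, q3}


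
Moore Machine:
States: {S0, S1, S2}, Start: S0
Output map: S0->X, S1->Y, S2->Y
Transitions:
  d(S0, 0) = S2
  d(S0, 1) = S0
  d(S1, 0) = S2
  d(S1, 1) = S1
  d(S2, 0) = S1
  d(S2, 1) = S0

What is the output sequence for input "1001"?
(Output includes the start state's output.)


Start: S0 (output X)
  --1--> S0 (output X)
  --0--> S2 (output Y)
  --0--> S1 (output Y)
  --1--> S1 (output Y)

"XXYYY"


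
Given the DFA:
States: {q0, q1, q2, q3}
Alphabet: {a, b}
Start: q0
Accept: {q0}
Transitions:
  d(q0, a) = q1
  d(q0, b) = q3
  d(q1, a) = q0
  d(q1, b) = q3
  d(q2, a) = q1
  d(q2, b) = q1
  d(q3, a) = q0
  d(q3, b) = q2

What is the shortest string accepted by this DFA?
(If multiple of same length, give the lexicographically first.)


BFS by string length (lex-first path to each state shown):
  len 0: q0<-""
Found accept state at length 0.

"" (empty string)


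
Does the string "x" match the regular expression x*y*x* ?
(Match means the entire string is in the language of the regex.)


|string| = 1; first = 'x'; last = 'x'

Yes, "x" matches x*y*x*


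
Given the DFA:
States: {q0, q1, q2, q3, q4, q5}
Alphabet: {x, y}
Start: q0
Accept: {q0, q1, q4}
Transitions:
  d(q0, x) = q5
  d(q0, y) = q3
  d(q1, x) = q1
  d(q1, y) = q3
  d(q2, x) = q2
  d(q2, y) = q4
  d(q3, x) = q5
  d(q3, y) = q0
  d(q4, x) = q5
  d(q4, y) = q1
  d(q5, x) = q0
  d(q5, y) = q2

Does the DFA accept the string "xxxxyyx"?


Trace: q0 -> q5 -> q0 -> q5 -> q0 -> q3 -> q0 -> q5
Final state: q5
Accept states: {q0, q1, q4}

No, rejected (final state q5 is not an accept state)


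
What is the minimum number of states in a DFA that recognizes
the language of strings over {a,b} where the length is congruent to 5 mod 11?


States track (length) mod 11.
Need 11 states: one per remainder 0..10; accept = remainder 5.

11


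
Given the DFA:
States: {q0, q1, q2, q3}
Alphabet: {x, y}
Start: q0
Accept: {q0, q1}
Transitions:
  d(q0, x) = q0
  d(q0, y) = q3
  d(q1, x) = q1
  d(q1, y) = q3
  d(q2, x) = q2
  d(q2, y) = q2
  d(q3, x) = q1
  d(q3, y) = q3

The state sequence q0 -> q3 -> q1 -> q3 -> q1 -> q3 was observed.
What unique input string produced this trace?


Trace back each transition to find the symbol:
  q0 --[y]--> q3
  q3 --[x]--> q1
  q1 --[y]--> q3
  q3 --[x]--> q1
  q1 --[y]--> q3

"yxyxy"


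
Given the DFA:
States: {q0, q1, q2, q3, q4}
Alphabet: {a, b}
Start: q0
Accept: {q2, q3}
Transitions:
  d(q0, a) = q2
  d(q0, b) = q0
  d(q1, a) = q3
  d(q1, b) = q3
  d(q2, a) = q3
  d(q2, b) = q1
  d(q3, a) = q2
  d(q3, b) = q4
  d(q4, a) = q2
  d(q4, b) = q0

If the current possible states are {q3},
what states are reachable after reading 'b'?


Apply transition on 'b' from each current state:
  d(q3, b) = q4

{q4}


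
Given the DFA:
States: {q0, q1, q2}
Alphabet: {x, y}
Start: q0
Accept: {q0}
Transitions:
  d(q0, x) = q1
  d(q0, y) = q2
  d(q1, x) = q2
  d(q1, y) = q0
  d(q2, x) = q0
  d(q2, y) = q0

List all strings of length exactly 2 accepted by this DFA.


All strings of length 2: 4 total
Accepted: 3

"xy", "yx", "yy"


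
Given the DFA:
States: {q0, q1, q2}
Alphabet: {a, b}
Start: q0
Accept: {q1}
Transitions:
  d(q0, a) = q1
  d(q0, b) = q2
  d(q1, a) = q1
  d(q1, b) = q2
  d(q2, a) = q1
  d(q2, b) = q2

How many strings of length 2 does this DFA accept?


Enumerating all length-2 strings:
  "aa" -> q1 [accept]
  "ab" -> q2 [reject]
  "ba" -> q1 [accept]
  "bb" -> q2 [reject]

2 out of 4


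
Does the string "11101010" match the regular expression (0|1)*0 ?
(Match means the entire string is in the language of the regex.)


|string| = 8; first = '1'; last = '0'

Yes, "11101010" matches (0|1)*0


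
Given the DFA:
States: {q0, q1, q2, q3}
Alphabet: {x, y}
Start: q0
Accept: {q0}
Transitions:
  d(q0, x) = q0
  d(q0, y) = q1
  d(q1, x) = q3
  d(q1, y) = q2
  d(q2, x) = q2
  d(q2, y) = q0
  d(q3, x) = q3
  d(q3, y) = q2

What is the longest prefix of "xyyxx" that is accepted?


Run the DFA, marking each prefix where the state is accepting:
  "" -> q0 [accept]
  "x" -> q0 [accept]
  "xy" -> q1 [reject]
  "xyy" -> q2 [reject]
  "xyyx" -> q2 [reject]
  "xyyxx" -> q2 [reject]

"x"


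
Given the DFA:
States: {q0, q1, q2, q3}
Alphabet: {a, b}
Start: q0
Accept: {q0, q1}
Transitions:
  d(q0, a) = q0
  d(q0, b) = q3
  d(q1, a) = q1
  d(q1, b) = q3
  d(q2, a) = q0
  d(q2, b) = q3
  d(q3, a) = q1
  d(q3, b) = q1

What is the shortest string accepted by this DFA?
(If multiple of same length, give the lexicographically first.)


BFS by string length (lex-first path to each state shown):
  len 0: q0<-""
Found accept state at length 0.

"" (empty string)


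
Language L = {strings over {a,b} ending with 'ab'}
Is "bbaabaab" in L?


last two symbols = 'ab'

Yes, "bbaabaab" is in L


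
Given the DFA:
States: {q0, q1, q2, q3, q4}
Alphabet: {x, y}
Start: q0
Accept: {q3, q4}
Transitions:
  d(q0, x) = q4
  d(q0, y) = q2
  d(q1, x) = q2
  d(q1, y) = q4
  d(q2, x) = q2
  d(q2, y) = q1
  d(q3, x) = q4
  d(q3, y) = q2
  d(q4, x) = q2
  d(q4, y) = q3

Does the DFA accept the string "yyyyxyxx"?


Trace: q0 -> q2 -> q1 -> q4 -> q3 -> q4 -> q3 -> q4 -> q2
Final state: q2
Accept states: {q3, q4}

No, rejected (final state q2 is not an accept state)


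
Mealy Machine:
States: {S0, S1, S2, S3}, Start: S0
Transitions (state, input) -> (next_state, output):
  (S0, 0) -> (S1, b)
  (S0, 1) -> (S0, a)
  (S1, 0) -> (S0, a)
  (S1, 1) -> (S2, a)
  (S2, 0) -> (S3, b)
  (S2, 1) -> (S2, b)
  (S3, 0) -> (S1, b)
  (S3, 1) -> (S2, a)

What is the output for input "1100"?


Step-by-step:
  (S0, 1) -> (S0, a)
  (S0, 1) -> (S0, a)
  (S0, 0) -> (S1, b)
  (S1, 0) -> (S0, a)

"aaba"


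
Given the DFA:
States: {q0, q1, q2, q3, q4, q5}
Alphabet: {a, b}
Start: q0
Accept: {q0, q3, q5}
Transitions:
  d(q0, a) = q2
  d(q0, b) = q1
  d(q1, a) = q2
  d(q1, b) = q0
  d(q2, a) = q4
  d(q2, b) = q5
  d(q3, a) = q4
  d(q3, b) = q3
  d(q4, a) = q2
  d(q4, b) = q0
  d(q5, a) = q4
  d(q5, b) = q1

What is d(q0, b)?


Looking up transition d(q0, b)

q1


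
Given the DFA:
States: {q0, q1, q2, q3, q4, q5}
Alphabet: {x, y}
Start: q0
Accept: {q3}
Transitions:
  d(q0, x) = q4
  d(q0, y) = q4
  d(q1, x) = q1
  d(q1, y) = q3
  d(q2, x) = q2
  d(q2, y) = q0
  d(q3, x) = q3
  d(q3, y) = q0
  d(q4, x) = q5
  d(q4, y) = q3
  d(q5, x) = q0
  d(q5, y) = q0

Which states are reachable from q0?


BFS from q0:
  layer 0: {q0}
  layer 1: {q4}
  layer 2: {q3, q5}

{q0, q3, q4, q5}


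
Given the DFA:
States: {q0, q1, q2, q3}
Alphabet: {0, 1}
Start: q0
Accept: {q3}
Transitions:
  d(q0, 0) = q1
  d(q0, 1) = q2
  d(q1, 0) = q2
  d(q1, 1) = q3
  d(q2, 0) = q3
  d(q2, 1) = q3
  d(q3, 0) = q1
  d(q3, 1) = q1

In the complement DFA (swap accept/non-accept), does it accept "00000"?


Trace: q0 -> q1 -> q2 -> q3 -> q1 -> q2
Final: q2
Original accept: {q3}
Complement: q2 is not in original accept

Yes, complement accepts (original rejects)


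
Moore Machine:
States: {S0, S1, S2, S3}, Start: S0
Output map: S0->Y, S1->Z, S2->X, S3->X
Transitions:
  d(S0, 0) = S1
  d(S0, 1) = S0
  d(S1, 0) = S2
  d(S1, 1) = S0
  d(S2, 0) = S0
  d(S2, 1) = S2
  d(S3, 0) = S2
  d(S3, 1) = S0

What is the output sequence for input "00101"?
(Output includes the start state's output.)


Start: S0 (output Y)
  --0--> S1 (output Z)
  --0--> S2 (output X)
  --1--> S2 (output X)
  --0--> S0 (output Y)
  --1--> S0 (output Y)

"YZXXYY"


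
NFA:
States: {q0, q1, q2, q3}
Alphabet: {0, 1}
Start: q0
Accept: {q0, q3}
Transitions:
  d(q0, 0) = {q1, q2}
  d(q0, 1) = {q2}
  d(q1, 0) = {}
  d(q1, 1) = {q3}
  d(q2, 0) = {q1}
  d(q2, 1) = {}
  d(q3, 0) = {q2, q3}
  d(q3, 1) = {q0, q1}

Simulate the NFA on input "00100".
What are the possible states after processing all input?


Start: {q0}
  --0--> {q1, q2}
  --0--> {q1}
  --1--> {q3}
  --0--> {q2, q3}
  --0--> {q1, q2, q3}

{q1, q2, q3}


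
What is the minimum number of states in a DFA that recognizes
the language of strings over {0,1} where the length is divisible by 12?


States track (length) mod 12.
Need 12 states: one per remainder 0..11; accept = remainder 0.

12


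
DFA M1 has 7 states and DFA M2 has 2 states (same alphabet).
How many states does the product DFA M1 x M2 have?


Product construction pairs every M1 state with every M2 state.
7 * 2 = 14

14


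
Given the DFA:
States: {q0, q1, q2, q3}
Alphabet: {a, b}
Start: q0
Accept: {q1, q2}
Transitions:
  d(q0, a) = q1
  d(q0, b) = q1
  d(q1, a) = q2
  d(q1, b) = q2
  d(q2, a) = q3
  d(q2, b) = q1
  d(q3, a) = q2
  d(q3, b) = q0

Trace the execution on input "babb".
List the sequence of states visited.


Input: babb
d(q0, b) = q1
d(q1, a) = q2
d(q2, b) = q1
d(q1, b) = q2


q0 -> q1 -> q2 -> q1 -> q2


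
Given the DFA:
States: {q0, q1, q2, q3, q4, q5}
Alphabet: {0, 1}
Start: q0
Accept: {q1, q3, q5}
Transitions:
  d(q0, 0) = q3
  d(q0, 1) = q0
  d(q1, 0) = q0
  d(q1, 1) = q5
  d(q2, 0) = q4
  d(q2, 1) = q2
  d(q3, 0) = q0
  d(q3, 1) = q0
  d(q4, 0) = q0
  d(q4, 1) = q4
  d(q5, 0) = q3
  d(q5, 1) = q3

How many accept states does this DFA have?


Accept states listed: {q1, q3, q5}
Counting: q1(1) q3(2) q5(3)

3


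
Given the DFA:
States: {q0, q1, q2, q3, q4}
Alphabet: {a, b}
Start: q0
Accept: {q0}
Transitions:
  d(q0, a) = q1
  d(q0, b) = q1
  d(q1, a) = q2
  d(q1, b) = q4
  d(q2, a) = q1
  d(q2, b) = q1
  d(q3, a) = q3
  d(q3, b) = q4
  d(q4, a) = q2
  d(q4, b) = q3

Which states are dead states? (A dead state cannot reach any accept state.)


Forward reachability from each state:
  q0 -> reaches accept state q0 (live)
  q1 -> reaches {q1, q2, q3, q4}, no accept state (dead)
  q2 -> reaches {q1, q2, q3, q4}, no accept state (dead)
  q3 -> reaches {q1, q2, q3, q4}, no accept state (dead)
  q4 -> reaches {q1, q2, q3, q4}, no accept state (dead)

{q1, q2, q3, q4}


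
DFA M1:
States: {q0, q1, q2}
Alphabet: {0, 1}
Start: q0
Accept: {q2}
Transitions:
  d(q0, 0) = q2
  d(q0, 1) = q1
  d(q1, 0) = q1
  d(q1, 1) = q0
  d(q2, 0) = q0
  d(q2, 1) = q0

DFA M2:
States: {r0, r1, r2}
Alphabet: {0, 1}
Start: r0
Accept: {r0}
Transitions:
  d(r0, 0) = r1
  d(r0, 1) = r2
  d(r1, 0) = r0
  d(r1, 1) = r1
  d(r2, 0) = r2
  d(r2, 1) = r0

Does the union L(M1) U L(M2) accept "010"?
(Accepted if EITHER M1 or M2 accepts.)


M1: final=q2 accepted=True
M2: final=r0 accepted=True

Yes, union accepts


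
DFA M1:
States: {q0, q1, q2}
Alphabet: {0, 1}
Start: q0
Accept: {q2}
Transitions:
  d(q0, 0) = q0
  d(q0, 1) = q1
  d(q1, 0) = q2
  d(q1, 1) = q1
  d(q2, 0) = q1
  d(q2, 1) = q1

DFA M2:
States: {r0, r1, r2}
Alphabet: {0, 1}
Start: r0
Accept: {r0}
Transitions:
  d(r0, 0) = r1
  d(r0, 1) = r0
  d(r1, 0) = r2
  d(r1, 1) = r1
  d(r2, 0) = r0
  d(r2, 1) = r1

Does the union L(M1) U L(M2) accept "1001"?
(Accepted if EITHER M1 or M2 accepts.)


M1: final=q1 accepted=False
M2: final=r1 accepted=False

No, union rejects (neither accepts)


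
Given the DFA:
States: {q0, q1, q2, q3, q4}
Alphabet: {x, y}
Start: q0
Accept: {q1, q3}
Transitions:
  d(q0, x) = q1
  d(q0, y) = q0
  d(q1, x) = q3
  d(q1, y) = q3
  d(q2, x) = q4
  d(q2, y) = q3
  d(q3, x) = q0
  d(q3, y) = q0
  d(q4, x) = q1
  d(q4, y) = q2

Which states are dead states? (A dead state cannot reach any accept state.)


Forward reachability from each state:
  q0 -> reaches accept state q1 (live)
  q1 -> reaches accept state q1 (live)
  q2 -> reaches accept state q1 (live)
  q3 -> reaches accept state q1 (live)
  q4 -> reaches accept state q1 (live)

None (all states can reach an accept state)


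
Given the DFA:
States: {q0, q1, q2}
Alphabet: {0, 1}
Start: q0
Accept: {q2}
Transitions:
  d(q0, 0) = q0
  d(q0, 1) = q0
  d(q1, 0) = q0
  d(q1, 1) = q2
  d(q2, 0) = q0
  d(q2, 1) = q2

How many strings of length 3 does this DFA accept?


Enumerating all length-3 strings:
  "000" -> q0 [reject]
  "001" -> q0 [reject]
  "010" -> q0 [reject]
  "011" -> q0 [reject]
  "100" -> q0 [reject]
  "101" -> q0 [reject]
  "110" -> q0 [reject]
  "111" -> q0 [reject]

0 out of 8


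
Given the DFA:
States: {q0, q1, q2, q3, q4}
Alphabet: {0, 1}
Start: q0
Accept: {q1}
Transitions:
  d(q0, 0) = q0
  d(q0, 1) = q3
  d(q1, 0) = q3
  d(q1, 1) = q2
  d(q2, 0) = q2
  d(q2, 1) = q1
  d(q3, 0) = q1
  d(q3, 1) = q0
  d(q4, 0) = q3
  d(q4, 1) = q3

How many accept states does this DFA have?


Accept states listed: {q1}
Counting: q1(1)

1


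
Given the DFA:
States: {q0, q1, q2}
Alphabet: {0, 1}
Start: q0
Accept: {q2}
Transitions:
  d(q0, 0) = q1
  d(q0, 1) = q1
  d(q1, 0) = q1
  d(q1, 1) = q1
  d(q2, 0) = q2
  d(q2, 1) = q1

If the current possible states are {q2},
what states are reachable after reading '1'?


Apply transition on '1' from each current state:
  d(q2, 1) = q1

{q1}


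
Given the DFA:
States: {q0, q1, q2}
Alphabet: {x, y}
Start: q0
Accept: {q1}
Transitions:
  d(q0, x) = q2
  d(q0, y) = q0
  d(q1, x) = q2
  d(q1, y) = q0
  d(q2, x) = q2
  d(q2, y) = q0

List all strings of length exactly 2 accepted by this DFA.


All strings of length 2: 4 total
Accepted: 0

None


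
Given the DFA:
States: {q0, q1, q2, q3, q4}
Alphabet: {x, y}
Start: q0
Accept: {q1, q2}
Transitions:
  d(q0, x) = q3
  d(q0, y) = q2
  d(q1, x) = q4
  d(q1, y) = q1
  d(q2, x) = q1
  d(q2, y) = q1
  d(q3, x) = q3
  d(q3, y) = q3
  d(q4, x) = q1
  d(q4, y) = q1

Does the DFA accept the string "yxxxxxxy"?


Trace: q0 -> q2 -> q1 -> q4 -> q1 -> q4 -> q1 -> q4 -> q1
Final state: q1
Accept states: {q1, q2}

Yes, accepted (final state q1 is an accept state)


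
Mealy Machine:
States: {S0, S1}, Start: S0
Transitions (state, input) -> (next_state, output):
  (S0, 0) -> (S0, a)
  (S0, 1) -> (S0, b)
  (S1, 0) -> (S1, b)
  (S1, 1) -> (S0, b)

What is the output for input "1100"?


Step-by-step:
  (S0, 1) -> (S0, b)
  (S0, 1) -> (S0, b)
  (S0, 0) -> (S0, a)
  (S0, 0) -> (S0, a)

"bbaa"


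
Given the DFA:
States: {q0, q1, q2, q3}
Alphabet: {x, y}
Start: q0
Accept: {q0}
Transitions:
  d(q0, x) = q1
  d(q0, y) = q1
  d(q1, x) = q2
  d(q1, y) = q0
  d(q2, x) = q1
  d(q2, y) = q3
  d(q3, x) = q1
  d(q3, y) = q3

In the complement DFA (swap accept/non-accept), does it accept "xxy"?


Trace: q0 -> q1 -> q2 -> q3
Final: q3
Original accept: {q0}
Complement: q3 is not in original accept

Yes, complement accepts (original rejects)


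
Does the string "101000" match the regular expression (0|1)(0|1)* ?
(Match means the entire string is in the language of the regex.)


|string| = 6; first = '1'; last = '0'

Yes, "101000" matches (0|1)(0|1)*


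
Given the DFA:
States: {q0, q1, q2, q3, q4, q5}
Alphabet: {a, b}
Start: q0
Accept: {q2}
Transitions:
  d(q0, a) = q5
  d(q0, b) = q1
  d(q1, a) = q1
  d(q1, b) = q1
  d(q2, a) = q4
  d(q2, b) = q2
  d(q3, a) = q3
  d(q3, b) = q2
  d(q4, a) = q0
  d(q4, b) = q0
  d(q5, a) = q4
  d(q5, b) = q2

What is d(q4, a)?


Looking up transition d(q4, a)

q0


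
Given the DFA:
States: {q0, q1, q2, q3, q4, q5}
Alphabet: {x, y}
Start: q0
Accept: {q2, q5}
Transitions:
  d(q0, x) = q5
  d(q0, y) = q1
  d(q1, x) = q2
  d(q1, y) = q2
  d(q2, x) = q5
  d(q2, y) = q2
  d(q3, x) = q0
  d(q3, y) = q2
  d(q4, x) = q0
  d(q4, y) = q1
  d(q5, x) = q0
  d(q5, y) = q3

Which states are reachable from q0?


BFS from q0:
  layer 0: {q0}
  layer 1: {q1, q5}
  layer 2: {q2, q3}

{q0, q1, q2, q3, q5}


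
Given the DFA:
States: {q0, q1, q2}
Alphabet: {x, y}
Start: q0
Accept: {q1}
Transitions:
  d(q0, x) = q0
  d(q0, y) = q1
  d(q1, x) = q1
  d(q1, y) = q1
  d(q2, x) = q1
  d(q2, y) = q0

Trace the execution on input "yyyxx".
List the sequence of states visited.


Input: yyyxx
d(q0, y) = q1
d(q1, y) = q1
d(q1, y) = q1
d(q1, x) = q1
d(q1, x) = q1


q0 -> q1 -> q1 -> q1 -> q1 -> q1


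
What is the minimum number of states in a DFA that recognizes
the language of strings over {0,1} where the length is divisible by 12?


States track (length) mod 12.
Need 12 states: one per remainder 0..11; accept = remainder 0.

12


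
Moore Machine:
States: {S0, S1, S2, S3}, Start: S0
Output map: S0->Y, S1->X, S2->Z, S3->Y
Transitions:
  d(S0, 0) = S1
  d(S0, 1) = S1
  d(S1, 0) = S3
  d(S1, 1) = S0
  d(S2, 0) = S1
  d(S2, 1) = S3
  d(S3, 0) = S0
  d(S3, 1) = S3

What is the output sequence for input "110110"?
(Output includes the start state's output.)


Start: S0 (output Y)
  --1--> S1 (output X)
  --1--> S0 (output Y)
  --0--> S1 (output X)
  --1--> S0 (output Y)
  --1--> S1 (output X)
  --0--> S3 (output Y)

"YXYXYXY"


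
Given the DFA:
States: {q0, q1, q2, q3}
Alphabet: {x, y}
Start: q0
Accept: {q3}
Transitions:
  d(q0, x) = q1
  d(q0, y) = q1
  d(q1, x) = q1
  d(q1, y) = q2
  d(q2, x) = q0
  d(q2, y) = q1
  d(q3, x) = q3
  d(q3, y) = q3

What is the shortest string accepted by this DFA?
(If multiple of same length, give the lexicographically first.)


BFS by string length (lex-first path to each state shown):
  len 0: q0<-""
  len 1: q1<-"x"
  len 2: q1<-"xx", q2<-"xy"
  len 3: q0<-"xyx", q1<-"xxx", q2<-"xxy"
  len 4: q0<-"xxyx", q1<-"xxxx", q2<-"xxxy"
  len 5: q0<-"xxxyx", q1<-"xxxxx", q2<-"xxxxy"
  len 6: q0<-"xxxxyx", q1<-"xxxxxx", q2<-"xxxxxy"
  len 7: q0<-"xxxxxyx", q1<-"xxxxxxx", q2<-"xxxxxxy"
  len 8: q0<-"xxxxxxyx", q1<-"xxxxxxxx", q2<-"xxxxxxxy"

No string accepted (empty language)


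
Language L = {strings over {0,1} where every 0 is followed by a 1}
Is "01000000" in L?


'00' present: True; ends with '0': True

No, "01000000" is not in L


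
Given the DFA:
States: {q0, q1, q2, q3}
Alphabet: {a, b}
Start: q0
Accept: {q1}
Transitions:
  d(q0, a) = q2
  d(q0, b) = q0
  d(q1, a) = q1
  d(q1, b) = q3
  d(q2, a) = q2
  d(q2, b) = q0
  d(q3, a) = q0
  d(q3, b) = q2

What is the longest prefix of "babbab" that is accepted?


Run the DFA, marking each prefix where the state is accepting:
  "" -> q0 [reject]
  "b" -> q0 [reject]
  "ba" -> q2 [reject]
  "bab" -> q0 [reject]
  "babb" -> q0 [reject]
  "babba" -> q2 [reject]
  "babbab" -> q0 [reject]

No prefix is accepted


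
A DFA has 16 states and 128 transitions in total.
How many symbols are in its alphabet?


Each state has exactly one transition per symbol.
|alphabet| = transitions / states = 128 / 16 = 8

8


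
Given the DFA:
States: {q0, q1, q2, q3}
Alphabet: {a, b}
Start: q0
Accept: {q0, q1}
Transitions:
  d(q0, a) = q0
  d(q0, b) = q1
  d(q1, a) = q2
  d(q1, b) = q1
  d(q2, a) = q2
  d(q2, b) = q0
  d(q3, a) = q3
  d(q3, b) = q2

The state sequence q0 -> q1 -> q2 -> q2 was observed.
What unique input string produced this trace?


Trace back each transition to find the symbol:
  q0 --[b]--> q1
  q1 --[a]--> q2
  q2 --[a]--> q2

"baa"


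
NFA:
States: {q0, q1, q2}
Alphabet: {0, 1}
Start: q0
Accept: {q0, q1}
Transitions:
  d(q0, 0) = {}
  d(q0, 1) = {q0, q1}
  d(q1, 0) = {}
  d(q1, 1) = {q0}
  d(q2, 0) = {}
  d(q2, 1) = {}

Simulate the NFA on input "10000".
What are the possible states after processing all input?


Start: {q0}
  --1--> {q0, q1}
  --0--> {}
  --0--> {}
  --0--> {}
  --0--> {}

{} (empty set, no valid transitions)


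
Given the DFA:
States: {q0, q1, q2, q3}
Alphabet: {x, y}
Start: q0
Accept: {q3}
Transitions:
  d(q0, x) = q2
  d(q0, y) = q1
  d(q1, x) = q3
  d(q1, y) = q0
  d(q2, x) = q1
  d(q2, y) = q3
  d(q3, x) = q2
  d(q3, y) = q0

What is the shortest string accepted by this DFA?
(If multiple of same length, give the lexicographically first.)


BFS by string length (lex-first path to each state shown):
  len 0: q0<-""
  len 1: q1<-"y", q2<-"x"
  len 2: q0<-"yy", q1<-"xx", q3<-"xy"
Found accept state at length 2.

"xy"


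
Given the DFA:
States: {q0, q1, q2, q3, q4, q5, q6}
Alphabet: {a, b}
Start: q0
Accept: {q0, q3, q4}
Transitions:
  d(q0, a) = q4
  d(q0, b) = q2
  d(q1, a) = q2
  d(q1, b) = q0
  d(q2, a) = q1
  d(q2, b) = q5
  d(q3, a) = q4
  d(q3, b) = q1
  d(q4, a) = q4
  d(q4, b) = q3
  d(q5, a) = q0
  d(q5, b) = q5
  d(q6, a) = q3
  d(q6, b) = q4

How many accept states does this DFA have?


Accept states listed: {q0, q3, q4}
Counting: q0(1) q3(2) q4(3)

3


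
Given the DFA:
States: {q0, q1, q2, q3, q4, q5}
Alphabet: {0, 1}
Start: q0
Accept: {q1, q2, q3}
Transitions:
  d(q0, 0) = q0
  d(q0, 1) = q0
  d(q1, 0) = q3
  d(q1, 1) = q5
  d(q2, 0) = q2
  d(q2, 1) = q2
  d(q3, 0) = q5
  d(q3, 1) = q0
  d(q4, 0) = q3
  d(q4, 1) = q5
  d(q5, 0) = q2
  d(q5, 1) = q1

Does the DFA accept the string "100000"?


Trace: q0 -> q0 -> q0 -> q0 -> q0 -> q0 -> q0
Final state: q0
Accept states: {q1, q2, q3}

No, rejected (final state q0 is not an accept state)


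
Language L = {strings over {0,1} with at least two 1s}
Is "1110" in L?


count('1') = 3

Yes, "1110" is in L


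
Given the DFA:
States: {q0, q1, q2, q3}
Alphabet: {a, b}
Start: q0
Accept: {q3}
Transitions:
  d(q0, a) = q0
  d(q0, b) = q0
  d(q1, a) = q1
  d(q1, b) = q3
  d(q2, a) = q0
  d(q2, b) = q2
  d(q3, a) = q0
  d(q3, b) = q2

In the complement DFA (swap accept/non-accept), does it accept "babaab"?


Trace: q0 -> q0 -> q0 -> q0 -> q0 -> q0 -> q0
Final: q0
Original accept: {q3}
Complement: q0 is not in original accept

Yes, complement accepts (original rejects)


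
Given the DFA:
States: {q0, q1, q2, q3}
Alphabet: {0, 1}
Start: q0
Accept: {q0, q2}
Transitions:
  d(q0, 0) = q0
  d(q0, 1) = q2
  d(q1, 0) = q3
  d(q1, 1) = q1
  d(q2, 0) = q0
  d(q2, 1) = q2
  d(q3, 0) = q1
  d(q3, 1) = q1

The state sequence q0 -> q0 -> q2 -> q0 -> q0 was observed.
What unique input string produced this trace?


Trace back each transition to find the symbol:
  q0 --[0]--> q0
  q0 --[1]--> q2
  q2 --[0]--> q0
  q0 --[0]--> q0

"0100"


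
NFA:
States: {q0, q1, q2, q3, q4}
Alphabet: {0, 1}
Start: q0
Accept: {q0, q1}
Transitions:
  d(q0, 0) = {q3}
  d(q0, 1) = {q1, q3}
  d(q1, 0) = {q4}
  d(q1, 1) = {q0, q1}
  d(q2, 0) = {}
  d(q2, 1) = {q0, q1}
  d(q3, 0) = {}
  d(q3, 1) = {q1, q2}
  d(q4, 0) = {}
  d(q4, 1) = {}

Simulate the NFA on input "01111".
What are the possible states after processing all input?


Start: {q0}
  --0--> {q3}
  --1--> {q1, q2}
  --1--> {q0, q1}
  --1--> {q0, q1, q3}
  --1--> {q0, q1, q2, q3}

{q0, q1, q2, q3}


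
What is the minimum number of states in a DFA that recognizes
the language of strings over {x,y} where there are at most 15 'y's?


States: count = 0, 1, ..., 15 (all accepting; 16 states), plus a dead state for count > 15.
Total: 16 + 1 = 17.

17


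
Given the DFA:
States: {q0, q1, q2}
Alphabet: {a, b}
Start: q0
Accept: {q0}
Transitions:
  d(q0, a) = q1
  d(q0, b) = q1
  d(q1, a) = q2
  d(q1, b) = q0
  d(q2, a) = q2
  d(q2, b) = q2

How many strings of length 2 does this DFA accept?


Enumerating all length-2 strings:
  "aa" -> q2 [reject]
  "ab" -> q0 [accept]
  "ba" -> q2 [reject]
  "bb" -> q0 [accept]

2 out of 4


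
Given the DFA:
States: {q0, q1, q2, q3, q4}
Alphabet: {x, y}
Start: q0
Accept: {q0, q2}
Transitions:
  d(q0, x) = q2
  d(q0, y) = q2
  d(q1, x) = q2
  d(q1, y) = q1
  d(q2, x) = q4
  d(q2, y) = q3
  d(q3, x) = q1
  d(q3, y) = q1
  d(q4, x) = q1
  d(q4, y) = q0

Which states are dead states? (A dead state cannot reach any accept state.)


Forward reachability from each state:
  q0 -> reaches accept state q0 (live)
  q1 -> reaches accept state q0 (live)
  q2 -> reaches accept state q0 (live)
  q3 -> reaches accept state q0 (live)
  q4 -> reaches accept state q0 (live)

None (all states can reach an accept state)


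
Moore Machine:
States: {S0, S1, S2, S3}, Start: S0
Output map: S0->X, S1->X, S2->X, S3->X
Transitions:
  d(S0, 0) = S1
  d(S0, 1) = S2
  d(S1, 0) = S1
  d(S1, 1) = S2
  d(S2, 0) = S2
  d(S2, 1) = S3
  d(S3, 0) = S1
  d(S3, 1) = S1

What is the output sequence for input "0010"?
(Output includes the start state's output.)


Start: S0 (output X)
  --0--> S1 (output X)
  --0--> S1 (output X)
  --1--> S2 (output X)
  --0--> S2 (output X)

"XXXXX"


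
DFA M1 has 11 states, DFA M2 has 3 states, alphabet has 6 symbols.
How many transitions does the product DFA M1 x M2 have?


Product DFA has 11 * 3 = 33 states.
Each has 6 transitions: 33 * 6 = 198

198


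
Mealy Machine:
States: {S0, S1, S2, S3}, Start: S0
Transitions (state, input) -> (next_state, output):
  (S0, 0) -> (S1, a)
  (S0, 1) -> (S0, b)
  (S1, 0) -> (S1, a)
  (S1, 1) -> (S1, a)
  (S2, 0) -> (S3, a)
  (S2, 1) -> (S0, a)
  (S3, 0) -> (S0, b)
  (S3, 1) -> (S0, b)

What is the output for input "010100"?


Step-by-step:
  (S0, 0) -> (S1, a)
  (S1, 1) -> (S1, a)
  (S1, 0) -> (S1, a)
  (S1, 1) -> (S1, a)
  (S1, 0) -> (S1, a)
  (S1, 0) -> (S1, a)

"aaaaaa"


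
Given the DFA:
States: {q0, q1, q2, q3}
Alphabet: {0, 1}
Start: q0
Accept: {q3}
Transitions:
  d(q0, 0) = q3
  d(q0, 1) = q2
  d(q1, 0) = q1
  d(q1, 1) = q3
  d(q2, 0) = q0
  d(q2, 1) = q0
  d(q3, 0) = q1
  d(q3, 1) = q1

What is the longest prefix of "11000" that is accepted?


Run the DFA, marking each prefix where the state is accepting:
  "" -> q0 [reject]
  "1" -> q2 [reject]
  "11" -> q0 [reject]
  "110" -> q3 [accept]
  "1100" -> q1 [reject]
  "11000" -> q1 [reject]

"110"


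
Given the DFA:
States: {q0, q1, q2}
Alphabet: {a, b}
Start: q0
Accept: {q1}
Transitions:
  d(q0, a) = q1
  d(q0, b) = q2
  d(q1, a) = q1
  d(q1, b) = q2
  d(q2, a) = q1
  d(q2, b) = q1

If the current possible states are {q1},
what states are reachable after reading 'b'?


Apply transition on 'b' from each current state:
  d(q1, b) = q2

{q2}


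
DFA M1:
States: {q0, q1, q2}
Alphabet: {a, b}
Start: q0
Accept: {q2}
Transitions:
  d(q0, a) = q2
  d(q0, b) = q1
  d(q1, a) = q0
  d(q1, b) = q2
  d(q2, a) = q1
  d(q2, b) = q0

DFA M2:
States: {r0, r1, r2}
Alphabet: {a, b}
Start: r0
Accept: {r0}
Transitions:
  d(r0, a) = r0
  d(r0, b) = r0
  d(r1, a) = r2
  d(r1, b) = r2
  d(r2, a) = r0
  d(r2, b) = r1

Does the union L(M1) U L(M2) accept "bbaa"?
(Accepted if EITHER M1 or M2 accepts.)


M1: final=q0 accepted=False
M2: final=r0 accepted=True

Yes, union accepts


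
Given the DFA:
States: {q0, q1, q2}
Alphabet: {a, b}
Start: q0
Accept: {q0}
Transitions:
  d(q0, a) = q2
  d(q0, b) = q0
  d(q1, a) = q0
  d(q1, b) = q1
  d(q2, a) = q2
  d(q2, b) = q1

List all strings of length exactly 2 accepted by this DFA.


All strings of length 2: 4 total
Accepted: 1

"bb"


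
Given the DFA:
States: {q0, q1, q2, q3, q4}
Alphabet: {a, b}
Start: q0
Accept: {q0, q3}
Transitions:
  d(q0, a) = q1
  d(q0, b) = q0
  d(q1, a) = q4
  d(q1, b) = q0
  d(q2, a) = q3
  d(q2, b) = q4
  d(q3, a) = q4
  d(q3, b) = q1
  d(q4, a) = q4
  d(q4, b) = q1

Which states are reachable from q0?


BFS from q0:
  layer 0: {q0}
  layer 1: {q1}
  layer 2: {q4}

{q0, q1, q4}


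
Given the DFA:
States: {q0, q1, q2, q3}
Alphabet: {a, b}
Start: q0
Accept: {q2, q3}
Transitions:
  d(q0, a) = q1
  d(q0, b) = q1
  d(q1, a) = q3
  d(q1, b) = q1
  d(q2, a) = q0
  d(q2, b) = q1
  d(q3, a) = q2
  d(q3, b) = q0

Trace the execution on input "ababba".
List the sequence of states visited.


Input: ababba
d(q0, a) = q1
d(q1, b) = q1
d(q1, a) = q3
d(q3, b) = q0
d(q0, b) = q1
d(q1, a) = q3


q0 -> q1 -> q1 -> q3 -> q0 -> q1 -> q3


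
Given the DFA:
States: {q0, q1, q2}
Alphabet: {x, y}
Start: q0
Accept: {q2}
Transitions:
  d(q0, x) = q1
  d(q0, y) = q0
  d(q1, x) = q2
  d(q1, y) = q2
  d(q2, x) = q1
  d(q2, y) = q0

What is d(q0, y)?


Looking up transition d(q0, y)

q0


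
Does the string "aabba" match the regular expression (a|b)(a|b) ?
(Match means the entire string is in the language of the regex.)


|string| = 5; first = 'a'; last = 'a'

No, "aabba" does not match (a|b)(a|b)


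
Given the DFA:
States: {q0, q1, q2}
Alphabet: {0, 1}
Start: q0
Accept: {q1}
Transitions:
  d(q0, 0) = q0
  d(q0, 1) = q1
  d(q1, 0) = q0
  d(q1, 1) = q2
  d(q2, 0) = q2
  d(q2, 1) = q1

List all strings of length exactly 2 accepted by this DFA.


All strings of length 2: 4 total
Accepted: 1

"01"


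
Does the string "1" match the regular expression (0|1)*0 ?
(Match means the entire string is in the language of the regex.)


|string| = 1; first = '1'; last = '1'

No, "1" does not match (0|1)*0


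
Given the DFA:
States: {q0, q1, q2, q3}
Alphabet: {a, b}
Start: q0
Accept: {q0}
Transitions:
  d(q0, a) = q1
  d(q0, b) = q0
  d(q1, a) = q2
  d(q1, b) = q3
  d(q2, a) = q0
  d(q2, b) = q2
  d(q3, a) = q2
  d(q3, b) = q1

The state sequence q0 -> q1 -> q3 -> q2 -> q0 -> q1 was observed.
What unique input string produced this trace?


Trace back each transition to find the symbol:
  q0 --[a]--> q1
  q1 --[b]--> q3
  q3 --[a]--> q2
  q2 --[a]--> q0
  q0 --[a]--> q1

"abaaa"


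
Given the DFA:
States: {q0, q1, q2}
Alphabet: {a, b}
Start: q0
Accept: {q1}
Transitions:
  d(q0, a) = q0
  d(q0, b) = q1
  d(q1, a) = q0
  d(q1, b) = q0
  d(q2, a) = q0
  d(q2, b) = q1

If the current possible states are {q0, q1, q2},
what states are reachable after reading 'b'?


Apply transition on 'b' from each current state:
  d(q0, b) = q1
  d(q1, b) = q0
  d(q2, b) = q1

{q0, q1}


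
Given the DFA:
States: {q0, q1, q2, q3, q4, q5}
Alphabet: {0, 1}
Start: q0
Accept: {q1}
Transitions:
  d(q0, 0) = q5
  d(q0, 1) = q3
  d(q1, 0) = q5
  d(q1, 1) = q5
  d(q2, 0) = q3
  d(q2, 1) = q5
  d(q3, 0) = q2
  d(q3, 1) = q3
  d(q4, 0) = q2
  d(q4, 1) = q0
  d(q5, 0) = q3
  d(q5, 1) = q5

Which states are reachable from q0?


BFS from q0:
  layer 0: {q0}
  layer 1: {q3, q5}
  layer 2: {q2}

{q0, q2, q3, q5}


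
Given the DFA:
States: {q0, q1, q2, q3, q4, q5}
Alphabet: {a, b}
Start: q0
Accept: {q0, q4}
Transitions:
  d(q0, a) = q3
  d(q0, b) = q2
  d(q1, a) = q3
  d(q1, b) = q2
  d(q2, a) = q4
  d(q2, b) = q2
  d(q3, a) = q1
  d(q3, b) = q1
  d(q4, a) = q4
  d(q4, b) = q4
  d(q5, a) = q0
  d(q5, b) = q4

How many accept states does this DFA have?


Accept states listed: {q0, q4}
Counting: q0(1) q4(2)

2


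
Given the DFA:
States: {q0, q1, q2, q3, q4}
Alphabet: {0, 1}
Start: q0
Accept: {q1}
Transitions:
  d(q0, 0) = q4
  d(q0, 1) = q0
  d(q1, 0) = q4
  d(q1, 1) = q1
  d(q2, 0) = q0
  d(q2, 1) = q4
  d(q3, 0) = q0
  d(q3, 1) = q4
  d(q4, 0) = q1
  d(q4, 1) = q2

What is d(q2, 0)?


Looking up transition d(q2, 0)

q0


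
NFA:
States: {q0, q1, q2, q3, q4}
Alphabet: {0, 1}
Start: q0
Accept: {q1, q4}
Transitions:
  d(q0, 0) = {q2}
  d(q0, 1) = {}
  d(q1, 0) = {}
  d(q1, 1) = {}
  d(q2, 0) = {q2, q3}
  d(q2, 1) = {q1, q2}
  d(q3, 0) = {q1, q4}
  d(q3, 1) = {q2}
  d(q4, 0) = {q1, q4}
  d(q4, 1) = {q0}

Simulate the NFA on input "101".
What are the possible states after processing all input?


Start: {q0}
  --1--> {}
  --0--> {}
  --1--> {}

{} (empty set, no valid transitions)


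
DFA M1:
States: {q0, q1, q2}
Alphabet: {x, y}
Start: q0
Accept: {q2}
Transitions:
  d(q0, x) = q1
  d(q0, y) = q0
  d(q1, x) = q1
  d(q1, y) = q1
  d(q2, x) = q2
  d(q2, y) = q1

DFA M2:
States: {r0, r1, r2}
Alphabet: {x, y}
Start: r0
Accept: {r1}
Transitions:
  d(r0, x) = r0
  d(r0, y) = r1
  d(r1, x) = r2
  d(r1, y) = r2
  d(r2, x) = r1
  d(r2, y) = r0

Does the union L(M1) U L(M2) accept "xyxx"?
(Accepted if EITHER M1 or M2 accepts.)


M1: final=q1 accepted=False
M2: final=r1 accepted=True

Yes, union accepts


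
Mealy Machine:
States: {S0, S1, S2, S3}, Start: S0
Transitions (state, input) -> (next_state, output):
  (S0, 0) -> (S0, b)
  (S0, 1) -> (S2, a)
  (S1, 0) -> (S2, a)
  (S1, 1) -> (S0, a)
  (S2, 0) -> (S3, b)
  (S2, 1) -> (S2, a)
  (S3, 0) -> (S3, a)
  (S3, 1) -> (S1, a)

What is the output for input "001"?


Step-by-step:
  (S0, 0) -> (S0, b)
  (S0, 0) -> (S0, b)
  (S0, 1) -> (S2, a)

"bba"


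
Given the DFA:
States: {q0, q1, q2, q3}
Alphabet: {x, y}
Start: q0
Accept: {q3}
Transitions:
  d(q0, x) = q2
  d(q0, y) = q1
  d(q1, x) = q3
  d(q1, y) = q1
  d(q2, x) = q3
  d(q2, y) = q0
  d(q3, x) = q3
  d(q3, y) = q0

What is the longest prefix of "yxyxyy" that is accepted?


Run the DFA, marking each prefix where the state is accepting:
  "" -> q0 [reject]
  "y" -> q1 [reject]
  "yx" -> q3 [accept]
  "yxy" -> q0 [reject]
  "yxyx" -> q2 [reject]
  "yxyxy" -> q0 [reject]
  "yxyxyy" -> q1 [reject]

"yx"


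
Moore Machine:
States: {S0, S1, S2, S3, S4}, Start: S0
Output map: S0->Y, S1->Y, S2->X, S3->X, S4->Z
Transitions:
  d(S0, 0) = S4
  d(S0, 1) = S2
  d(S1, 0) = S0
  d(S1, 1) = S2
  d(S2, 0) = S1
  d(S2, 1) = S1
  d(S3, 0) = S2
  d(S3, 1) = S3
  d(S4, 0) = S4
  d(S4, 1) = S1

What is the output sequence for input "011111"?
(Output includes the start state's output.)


Start: S0 (output Y)
  --0--> S4 (output Z)
  --1--> S1 (output Y)
  --1--> S2 (output X)
  --1--> S1 (output Y)
  --1--> S2 (output X)
  --1--> S1 (output Y)

"YZYXYXY"


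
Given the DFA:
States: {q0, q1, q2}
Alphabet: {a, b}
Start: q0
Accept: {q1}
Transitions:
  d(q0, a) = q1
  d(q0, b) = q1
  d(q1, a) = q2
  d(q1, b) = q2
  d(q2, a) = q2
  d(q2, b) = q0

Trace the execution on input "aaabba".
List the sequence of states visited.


Input: aaabba
d(q0, a) = q1
d(q1, a) = q2
d(q2, a) = q2
d(q2, b) = q0
d(q0, b) = q1
d(q1, a) = q2


q0 -> q1 -> q2 -> q2 -> q0 -> q1 -> q2


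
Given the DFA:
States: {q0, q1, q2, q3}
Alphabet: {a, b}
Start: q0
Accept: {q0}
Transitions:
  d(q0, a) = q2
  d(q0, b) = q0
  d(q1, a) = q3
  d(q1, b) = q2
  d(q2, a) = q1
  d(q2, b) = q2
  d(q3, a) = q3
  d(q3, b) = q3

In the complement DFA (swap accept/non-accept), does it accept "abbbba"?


Trace: q0 -> q2 -> q2 -> q2 -> q2 -> q2 -> q1
Final: q1
Original accept: {q0}
Complement: q1 is not in original accept

Yes, complement accepts (original rejects)


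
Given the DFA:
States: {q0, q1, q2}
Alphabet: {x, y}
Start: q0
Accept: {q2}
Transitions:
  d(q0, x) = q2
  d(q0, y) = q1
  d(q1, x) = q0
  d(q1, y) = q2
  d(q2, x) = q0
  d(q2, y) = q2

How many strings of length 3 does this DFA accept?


Enumerating all length-3 strings:
  "xxx" -> q2 [accept]
  "xxy" -> q1 [reject]
  "xyx" -> q0 [reject]
  "xyy" -> q2 [accept]
  "yxx" -> q2 [accept]
  "yxy" -> q1 [reject]
  "yyx" -> q0 [reject]
  "yyy" -> q2 [accept]

4 out of 8


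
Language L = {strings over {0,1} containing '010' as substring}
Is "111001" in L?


'010' does not occur

No, "111001" is not in L


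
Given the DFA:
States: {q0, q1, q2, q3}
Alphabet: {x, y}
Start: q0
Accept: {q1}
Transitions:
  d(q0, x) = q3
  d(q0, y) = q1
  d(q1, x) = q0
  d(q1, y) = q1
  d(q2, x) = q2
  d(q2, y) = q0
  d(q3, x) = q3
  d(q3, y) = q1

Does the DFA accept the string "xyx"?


Trace: q0 -> q3 -> q1 -> q0
Final state: q0
Accept states: {q1}

No, rejected (final state q0 is not an accept state)


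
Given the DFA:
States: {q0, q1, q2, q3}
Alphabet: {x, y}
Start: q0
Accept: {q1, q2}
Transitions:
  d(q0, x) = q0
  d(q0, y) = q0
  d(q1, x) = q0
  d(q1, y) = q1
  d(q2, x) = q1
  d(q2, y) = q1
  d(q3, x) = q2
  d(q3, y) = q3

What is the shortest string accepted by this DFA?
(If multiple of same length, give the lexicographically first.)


BFS by string length (lex-first path to each state shown):
  len 0: q0<-""
  len 1: q0<-"x"
  len 2: q0<-"xx"
  len 3: q0<-"xxx"
  len 4: q0<-"xxxx"
  len 5: q0<-"xxxxx"
  len 6: q0<-"xxxxxx"
  len 7: q0<-"xxxxxxx"
  len 8: q0<-"xxxxxxxx"

No string accepted (empty language)


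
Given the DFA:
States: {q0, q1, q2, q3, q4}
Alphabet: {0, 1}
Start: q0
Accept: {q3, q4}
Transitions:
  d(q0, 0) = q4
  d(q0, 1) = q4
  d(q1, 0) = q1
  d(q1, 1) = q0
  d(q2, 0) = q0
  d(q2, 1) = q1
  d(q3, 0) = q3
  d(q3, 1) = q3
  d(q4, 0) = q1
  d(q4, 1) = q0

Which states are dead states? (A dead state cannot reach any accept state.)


Forward reachability from each state:
  q0 -> reaches accept state q4 (live)
  q1 -> reaches accept state q4 (live)
  q2 -> reaches accept state q4 (live)
  q3 -> reaches accept state q3 (live)
  q4 -> reaches accept state q4 (live)

None (all states can reach an accept state)


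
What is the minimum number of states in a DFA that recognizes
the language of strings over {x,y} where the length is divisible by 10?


States track (length) mod 10.
Need 10 states: one per remainder 0..9; accept = remainder 0.

10


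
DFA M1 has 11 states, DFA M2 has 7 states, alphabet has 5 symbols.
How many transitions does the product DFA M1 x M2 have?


Product DFA has 11 * 7 = 77 states.
Each has 5 transitions: 77 * 5 = 385

385


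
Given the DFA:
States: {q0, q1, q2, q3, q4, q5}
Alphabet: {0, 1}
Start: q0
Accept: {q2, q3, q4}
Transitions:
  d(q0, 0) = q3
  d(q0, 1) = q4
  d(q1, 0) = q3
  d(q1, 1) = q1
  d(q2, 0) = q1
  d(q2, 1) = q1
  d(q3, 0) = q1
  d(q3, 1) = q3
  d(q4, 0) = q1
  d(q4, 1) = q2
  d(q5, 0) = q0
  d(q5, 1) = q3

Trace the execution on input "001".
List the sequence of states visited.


Input: 001
d(q0, 0) = q3
d(q3, 0) = q1
d(q1, 1) = q1


q0 -> q3 -> q1 -> q1


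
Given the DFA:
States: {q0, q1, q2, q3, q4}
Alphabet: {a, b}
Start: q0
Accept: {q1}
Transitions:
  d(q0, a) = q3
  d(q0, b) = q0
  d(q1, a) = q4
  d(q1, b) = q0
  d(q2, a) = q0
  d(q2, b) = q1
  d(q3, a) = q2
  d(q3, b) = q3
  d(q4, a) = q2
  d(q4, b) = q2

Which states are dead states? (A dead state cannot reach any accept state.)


Forward reachability from each state:
  q0 -> reaches accept state q1 (live)
  q1 -> reaches accept state q1 (live)
  q2 -> reaches accept state q1 (live)
  q3 -> reaches accept state q1 (live)
  q4 -> reaches accept state q1 (live)

None (all states can reach an accept state)
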